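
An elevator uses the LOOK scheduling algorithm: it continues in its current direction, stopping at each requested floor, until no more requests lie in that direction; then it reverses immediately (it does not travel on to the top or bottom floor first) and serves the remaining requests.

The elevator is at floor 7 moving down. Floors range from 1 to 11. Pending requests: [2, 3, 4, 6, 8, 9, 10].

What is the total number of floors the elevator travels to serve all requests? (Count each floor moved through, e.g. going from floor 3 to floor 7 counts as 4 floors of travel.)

Start at floor 7 moving down, LOOK stop order: [6, 4, 3, 2, 8, 9, 10]
  7 → 6: |6-7| = 1, total = 1
  6 → 4: |4-6| = 2, total = 3
  4 → 3: |3-4| = 1, total = 4
  3 → 2: |2-3| = 1, total = 5
  2 → 8: |8-2| = 6, total = 11
  8 → 9: |9-8| = 1, total = 12
  9 → 10: |10-9| = 1, total = 13

Answer: 13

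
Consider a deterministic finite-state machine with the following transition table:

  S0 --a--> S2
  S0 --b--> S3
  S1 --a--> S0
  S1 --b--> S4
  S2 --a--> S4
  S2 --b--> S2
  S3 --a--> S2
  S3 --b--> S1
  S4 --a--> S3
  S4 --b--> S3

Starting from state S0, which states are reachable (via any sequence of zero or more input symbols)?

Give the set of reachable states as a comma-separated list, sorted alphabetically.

BFS from S0:
  visit S0: S0--a-->S2 (new), S0--b-->S3 (new)
  visit S2: S2--a-->S4 (new), S2--b-->S2 (seen)
  visit S3: S3--a-->S2 (seen), S3--b-->S1 (new)
  visit S4: S4--a-->S3 (seen), S4--b-->S3 (seen)
  visit S1: S1--a-->S0 (seen), S1--b-->S4 (seen)

Answer: S0, S1, S2, S3, S4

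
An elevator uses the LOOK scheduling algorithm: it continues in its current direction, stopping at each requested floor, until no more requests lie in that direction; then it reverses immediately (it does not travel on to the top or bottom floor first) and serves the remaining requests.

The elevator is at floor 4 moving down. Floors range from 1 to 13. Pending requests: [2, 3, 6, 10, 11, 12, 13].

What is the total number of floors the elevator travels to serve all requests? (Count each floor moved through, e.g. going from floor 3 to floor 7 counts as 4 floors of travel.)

Start at floor 4 moving down, LOOK stop order: [3, 2, 6, 10, 11, 12, 13]
  4 → 3: |3-4| = 1, total = 1
  3 → 2: |2-3| = 1, total = 2
  2 → 6: |6-2| = 4, total = 6
  6 → 10: |10-6| = 4, total = 10
  10 → 11: |11-10| = 1, total = 11
  11 → 12: |12-11| = 1, total = 12
  12 → 13: |13-12| = 1, total = 13

Answer: 13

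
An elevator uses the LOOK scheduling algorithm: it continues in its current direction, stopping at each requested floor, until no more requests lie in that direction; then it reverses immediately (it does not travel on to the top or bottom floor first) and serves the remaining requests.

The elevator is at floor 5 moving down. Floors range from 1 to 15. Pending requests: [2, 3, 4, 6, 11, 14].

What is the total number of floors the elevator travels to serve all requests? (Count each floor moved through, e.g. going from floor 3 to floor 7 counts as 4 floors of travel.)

Answer: 15

Derivation:
Start at floor 5 moving down, LOOK stop order: [4, 3, 2, 6, 11, 14]
  5 → 4: |4-5| = 1, total = 1
  4 → 3: |3-4| = 1, total = 2
  3 → 2: |2-3| = 1, total = 3
  2 → 6: |6-2| = 4, total = 7
  6 → 11: |11-6| = 5, total = 12
  11 → 14: |14-11| = 3, total = 15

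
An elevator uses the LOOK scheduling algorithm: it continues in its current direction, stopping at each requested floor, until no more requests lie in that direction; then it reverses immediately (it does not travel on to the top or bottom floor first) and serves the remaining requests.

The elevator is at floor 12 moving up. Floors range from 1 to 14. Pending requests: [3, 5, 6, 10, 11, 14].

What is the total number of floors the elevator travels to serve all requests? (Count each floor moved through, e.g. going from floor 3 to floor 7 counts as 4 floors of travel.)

Start at floor 12 moving up, LOOK stop order: [14, 11, 10, 6, 5, 3]
  12 → 14: |14-12| = 2, total = 2
  14 → 11: |11-14| = 3, total = 5
  11 → 10: |10-11| = 1, total = 6
  10 → 6: |6-10| = 4, total = 10
  6 → 5: |5-6| = 1, total = 11
  5 → 3: |3-5| = 2, total = 13

Answer: 13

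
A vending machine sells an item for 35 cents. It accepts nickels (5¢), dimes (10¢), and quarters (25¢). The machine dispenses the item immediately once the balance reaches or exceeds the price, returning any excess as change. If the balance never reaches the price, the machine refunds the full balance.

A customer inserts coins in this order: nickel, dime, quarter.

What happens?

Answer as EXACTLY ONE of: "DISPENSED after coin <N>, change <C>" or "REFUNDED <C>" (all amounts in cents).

Price: 35¢
Coin 1 (nickel, 5¢): balance = 5¢
Coin 2 (dime, 10¢): balance = 15¢
Coin 3 (quarter, 25¢): balance = 40¢
  → balance >= price → DISPENSE, change = 40 - 35 = 5¢

Answer: DISPENSED after coin 3, change 5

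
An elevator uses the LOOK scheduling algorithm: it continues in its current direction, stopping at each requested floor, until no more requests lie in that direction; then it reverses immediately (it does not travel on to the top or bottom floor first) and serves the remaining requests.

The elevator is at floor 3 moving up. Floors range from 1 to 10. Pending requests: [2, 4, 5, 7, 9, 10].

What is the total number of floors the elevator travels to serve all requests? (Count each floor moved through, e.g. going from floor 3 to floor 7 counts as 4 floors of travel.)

Answer: 15

Derivation:
Start at floor 3 moving up, LOOK stop order: [4, 5, 7, 9, 10, 2]
  3 → 4: |4-3| = 1, total = 1
  4 → 5: |5-4| = 1, total = 2
  5 → 7: |7-5| = 2, total = 4
  7 → 9: |9-7| = 2, total = 6
  9 → 10: |10-9| = 1, total = 7
  10 → 2: |2-10| = 8, total = 15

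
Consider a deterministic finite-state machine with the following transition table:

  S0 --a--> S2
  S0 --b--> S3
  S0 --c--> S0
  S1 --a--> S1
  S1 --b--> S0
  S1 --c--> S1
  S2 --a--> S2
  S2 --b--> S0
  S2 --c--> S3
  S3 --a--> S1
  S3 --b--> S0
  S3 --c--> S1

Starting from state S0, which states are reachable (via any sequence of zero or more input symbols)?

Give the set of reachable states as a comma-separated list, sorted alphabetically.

Answer: S0, S1, S2, S3

Derivation:
BFS from S0:
  visit S0: S0--a-->S2 (new), S0--b-->S3 (new), S0--c-->S0 (seen)
  visit S2: S2--a-->S2 (seen), S2--b-->S0 (seen), S2--c-->S3 (seen)
  visit S3: S3--a-->S1 (new), S3--b-->S0 (seen), S3--c-->S1 (seen)
  visit S1: S1--a-->S1 (seen), S1--b-->S0 (seen), S1--c-->S1 (seen)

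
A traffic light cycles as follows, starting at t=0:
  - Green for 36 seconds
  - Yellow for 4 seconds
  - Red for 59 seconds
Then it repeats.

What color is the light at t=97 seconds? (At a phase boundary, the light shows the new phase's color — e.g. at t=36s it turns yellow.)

Answer: red

Derivation:
Cycle length = 36 + 4 + 59 = 99s
t = 97, phase_t = 97 mod 99 = 97
97 >= 40 → RED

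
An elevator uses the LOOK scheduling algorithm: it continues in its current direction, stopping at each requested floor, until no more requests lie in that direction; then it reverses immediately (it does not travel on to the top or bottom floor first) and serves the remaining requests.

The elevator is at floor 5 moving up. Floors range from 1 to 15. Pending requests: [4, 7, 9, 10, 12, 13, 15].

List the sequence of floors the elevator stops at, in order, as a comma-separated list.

Current: 5, moving UP
Serve above first (ascending): [7, 9, 10, 12, 13, 15]
Then reverse, serve below (descending): [4]

Answer: 7, 9, 10, 12, 13, 15, 4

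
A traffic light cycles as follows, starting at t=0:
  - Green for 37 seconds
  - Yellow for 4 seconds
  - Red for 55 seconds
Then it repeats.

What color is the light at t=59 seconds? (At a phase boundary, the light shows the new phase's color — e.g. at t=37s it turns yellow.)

Answer: red

Derivation:
Cycle length = 37 + 4 + 55 = 96s
t = 59, phase_t = 59 mod 96 = 59
59 >= 41 → RED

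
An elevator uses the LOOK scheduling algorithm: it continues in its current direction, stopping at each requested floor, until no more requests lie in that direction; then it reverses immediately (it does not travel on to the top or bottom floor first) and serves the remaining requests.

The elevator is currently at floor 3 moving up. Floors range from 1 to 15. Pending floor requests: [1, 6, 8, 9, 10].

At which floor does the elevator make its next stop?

Current floor: 3, direction: up
Requests above: [6, 8, 9, 10]
Requests below: [1]
Moving up and requests lie above → nearest above is min([6, 8, 9, 10]) = 6

Answer: 6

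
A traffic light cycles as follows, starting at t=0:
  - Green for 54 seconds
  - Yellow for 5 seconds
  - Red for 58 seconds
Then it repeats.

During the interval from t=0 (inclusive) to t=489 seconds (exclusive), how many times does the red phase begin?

Cycle = 54+5+58 = 117s
red phase starts at t = k*117 + 59 for k=0,1,2,...
Need k*117+59 < 489 → k < 3.675
k ∈ {0, ..., 3} → 4 starts

Answer: 4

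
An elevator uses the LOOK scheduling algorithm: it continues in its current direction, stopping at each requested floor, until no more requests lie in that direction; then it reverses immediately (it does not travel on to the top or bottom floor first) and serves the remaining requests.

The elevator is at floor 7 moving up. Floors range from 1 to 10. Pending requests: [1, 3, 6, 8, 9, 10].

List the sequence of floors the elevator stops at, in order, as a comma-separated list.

Answer: 8, 9, 10, 6, 3, 1

Derivation:
Current: 7, moving UP
Serve above first (ascending): [8, 9, 10]
Then reverse, serve below (descending): [6, 3, 1]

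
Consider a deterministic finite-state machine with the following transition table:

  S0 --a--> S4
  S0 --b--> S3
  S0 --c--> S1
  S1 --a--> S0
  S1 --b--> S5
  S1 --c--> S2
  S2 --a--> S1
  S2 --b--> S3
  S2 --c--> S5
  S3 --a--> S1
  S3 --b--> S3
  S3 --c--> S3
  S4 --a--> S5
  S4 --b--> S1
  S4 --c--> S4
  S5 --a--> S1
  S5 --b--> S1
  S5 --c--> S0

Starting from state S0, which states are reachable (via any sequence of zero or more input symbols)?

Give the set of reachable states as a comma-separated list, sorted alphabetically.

BFS from S0:
  visit S0: S0--a-->S4 (new), S0--b-->S3 (new), S0--c-->S1 (new)
  visit S4: S4--a-->S5 (new), S4--b-->S1 (seen), S4--c-->S4 (seen)
  visit S3: S3--a-->S1 (seen), S3--b-->S3 (seen), S3--c-->S3 (seen)
  visit S1: S1--a-->S0 (seen), S1--b-->S5 (seen), S1--c-->S2 (new)
  visit S5: S5--a-->S1 (seen), S5--b-->S1 (seen), S5--c-->S0 (seen)
  visit S2: S2--a-->S1 (seen), S2--b-->S3 (seen), S2--c-->S5 (seen)

Answer: S0, S1, S2, S3, S4, S5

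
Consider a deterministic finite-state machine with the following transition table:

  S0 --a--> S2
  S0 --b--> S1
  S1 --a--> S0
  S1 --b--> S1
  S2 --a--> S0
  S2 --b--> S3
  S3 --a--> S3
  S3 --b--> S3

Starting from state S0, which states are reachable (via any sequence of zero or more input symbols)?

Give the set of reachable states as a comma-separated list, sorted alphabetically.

BFS from S0:
  visit S0: S0--a-->S2 (new), S0--b-->S1 (new)
  visit S2: S2--a-->S0 (seen), S2--b-->S3 (new)
  visit S1: S1--a-->S0 (seen), S1--b-->S1 (seen)
  visit S3: S3--a-->S3 (seen), S3--b-->S3 (seen)

Answer: S0, S1, S2, S3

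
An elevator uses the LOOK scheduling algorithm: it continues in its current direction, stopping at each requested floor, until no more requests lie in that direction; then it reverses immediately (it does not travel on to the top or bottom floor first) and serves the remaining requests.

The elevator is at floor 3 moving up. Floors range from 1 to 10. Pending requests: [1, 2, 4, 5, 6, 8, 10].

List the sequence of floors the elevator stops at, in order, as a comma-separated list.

Answer: 4, 5, 6, 8, 10, 2, 1

Derivation:
Current: 3, moving UP
Serve above first (ascending): [4, 5, 6, 8, 10]
Then reverse, serve below (descending): [2, 1]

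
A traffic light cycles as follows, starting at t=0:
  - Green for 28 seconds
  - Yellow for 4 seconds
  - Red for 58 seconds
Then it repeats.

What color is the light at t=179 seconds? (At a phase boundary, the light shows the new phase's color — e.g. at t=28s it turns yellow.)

Cycle length = 28 + 4 + 58 = 90s
t = 179, phase_t = 179 mod 90 = 89
89 >= 32 → RED

Answer: red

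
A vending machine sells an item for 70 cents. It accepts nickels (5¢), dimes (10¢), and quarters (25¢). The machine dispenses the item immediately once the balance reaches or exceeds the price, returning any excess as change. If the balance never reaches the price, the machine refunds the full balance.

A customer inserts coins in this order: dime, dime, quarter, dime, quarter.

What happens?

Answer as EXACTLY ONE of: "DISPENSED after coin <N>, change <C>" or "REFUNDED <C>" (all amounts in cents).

Answer: DISPENSED after coin 5, change 10

Derivation:
Price: 70¢
Coin 1 (dime, 10¢): balance = 10¢
Coin 2 (dime, 10¢): balance = 20¢
Coin 3 (quarter, 25¢): balance = 45¢
Coin 4 (dime, 10¢): balance = 55¢
Coin 5 (quarter, 25¢): balance = 80¢
  → balance >= price → DISPENSE, change = 80 - 70 = 10¢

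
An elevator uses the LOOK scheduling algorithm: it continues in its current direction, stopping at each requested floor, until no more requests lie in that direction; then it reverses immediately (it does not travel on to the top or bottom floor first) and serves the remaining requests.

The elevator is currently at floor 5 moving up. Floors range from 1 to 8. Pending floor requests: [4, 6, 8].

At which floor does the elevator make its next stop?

Current floor: 5, direction: up
Requests above: [6, 8]
Requests below: [4]
Moving up and requests lie above → nearest above is min([6, 8]) = 6

Answer: 6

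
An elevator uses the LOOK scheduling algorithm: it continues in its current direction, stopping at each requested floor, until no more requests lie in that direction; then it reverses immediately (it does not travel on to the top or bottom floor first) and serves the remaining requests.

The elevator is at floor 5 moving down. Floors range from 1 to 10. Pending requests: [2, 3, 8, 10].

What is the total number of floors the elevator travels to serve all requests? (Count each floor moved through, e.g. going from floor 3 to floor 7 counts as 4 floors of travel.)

Answer: 11

Derivation:
Start at floor 5 moving down, LOOK stop order: [3, 2, 8, 10]
  5 → 3: |3-5| = 2, total = 2
  3 → 2: |2-3| = 1, total = 3
  2 → 8: |8-2| = 6, total = 9
  8 → 10: |10-8| = 2, total = 11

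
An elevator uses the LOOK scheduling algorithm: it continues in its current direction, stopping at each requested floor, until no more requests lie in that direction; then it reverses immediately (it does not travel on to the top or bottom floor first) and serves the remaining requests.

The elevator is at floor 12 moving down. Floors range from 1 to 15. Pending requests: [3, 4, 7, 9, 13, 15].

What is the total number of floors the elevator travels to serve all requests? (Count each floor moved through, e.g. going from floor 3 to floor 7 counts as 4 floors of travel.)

Answer: 21

Derivation:
Start at floor 12 moving down, LOOK stop order: [9, 7, 4, 3, 13, 15]
  12 → 9: |9-12| = 3, total = 3
  9 → 7: |7-9| = 2, total = 5
  7 → 4: |4-7| = 3, total = 8
  4 → 3: |3-4| = 1, total = 9
  3 → 13: |13-3| = 10, total = 19
  13 → 15: |15-13| = 2, total = 21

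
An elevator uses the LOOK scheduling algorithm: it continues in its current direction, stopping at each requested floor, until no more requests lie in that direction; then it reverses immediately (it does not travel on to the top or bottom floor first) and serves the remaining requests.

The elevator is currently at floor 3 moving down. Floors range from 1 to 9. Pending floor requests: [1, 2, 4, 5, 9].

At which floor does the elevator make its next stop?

Answer: 2

Derivation:
Current floor: 3, direction: down
Requests above: [4, 5, 9]
Requests below: [1, 2]
Moving down and requests lie below → nearest below is max([1, 2]) = 2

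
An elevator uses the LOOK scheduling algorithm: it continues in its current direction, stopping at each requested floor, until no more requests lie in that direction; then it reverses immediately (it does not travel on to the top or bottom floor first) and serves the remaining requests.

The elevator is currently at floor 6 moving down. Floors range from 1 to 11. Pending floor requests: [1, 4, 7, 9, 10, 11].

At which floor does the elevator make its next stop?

Answer: 4

Derivation:
Current floor: 6, direction: down
Requests above: [7, 9, 10, 11]
Requests below: [1, 4]
Moving down and requests lie below → nearest below is max([1, 4]) = 4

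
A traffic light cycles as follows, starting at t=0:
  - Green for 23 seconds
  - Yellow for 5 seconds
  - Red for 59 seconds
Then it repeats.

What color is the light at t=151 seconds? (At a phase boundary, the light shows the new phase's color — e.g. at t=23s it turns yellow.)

Answer: red

Derivation:
Cycle length = 23 + 5 + 59 = 87s
t = 151, phase_t = 151 mod 87 = 64
64 >= 28 → RED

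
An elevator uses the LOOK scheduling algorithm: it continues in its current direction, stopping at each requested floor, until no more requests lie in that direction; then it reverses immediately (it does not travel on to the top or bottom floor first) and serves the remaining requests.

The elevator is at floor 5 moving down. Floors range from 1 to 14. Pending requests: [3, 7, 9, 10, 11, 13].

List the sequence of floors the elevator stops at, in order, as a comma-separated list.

Current: 5, moving DOWN
Serve below first (descending): [3]
Then reverse, serve above (ascending): [7, 9, 10, 11, 13]

Answer: 3, 7, 9, 10, 11, 13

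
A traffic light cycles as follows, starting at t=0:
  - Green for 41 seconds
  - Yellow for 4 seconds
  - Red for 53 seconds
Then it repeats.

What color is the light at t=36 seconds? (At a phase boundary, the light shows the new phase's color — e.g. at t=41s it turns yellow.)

Answer: green

Derivation:
Cycle length = 41 + 4 + 53 = 98s
t = 36, phase_t = 36 mod 98 = 36
36 < 41 (green end) → GREEN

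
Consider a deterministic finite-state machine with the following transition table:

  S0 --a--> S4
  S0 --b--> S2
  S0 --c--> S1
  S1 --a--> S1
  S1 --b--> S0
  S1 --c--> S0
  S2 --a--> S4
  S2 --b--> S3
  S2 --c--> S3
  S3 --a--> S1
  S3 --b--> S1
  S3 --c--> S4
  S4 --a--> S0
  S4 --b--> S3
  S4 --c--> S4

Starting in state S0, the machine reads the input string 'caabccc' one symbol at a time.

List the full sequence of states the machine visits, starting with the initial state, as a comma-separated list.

Start: S0
  read 'c': S0 --c--> S1
  read 'a': S1 --a--> S1
  read 'a': S1 --a--> S1
  read 'b': S1 --b--> S0
  read 'c': S0 --c--> S1
  read 'c': S1 --c--> S0
  read 'c': S0 --c--> S1

Answer: S0, S1, S1, S1, S0, S1, S0, S1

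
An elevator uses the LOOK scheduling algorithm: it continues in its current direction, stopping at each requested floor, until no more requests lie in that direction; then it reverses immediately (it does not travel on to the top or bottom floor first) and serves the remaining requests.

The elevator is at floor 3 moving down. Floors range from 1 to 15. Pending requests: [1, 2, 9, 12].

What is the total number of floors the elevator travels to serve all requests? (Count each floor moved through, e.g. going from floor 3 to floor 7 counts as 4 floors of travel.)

Answer: 13

Derivation:
Start at floor 3 moving down, LOOK stop order: [2, 1, 9, 12]
  3 → 2: |2-3| = 1, total = 1
  2 → 1: |1-2| = 1, total = 2
  1 → 9: |9-1| = 8, total = 10
  9 → 12: |12-9| = 3, total = 13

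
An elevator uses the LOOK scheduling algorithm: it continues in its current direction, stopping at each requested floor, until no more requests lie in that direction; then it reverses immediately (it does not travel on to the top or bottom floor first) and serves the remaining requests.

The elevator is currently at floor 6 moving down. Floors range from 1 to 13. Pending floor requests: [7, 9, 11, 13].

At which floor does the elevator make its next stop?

Current floor: 6, direction: down
Requests above: [7, 9, 11, 13]
Requests below: []
Moving down but no requests below → reverse; nearest above is min([7, 9, 11, 13]) = 7

Answer: 7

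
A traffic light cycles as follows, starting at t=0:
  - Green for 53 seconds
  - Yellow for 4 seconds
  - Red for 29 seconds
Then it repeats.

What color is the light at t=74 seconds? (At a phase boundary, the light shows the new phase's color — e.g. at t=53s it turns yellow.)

Cycle length = 53 + 4 + 29 = 86s
t = 74, phase_t = 74 mod 86 = 74
74 >= 57 → RED

Answer: red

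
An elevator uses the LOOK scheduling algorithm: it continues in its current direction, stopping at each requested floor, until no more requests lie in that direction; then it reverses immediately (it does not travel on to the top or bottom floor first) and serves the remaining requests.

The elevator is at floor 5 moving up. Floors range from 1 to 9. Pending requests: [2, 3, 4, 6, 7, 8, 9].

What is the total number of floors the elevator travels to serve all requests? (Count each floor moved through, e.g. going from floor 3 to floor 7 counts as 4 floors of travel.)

Start at floor 5 moving up, LOOK stop order: [6, 7, 8, 9, 4, 3, 2]
  5 → 6: |6-5| = 1, total = 1
  6 → 7: |7-6| = 1, total = 2
  7 → 8: |8-7| = 1, total = 3
  8 → 9: |9-8| = 1, total = 4
  9 → 4: |4-9| = 5, total = 9
  4 → 3: |3-4| = 1, total = 10
  3 → 2: |2-3| = 1, total = 11

Answer: 11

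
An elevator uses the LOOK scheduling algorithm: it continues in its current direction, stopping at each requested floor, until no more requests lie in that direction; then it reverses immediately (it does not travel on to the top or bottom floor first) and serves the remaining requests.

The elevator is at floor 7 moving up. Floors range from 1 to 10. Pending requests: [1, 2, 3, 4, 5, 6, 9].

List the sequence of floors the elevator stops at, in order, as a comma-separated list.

Answer: 9, 6, 5, 4, 3, 2, 1

Derivation:
Current: 7, moving UP
Serve above first (ascending): [9]
Then reverse, serve below (descending): [6, 5, 4, 3, 2, 1]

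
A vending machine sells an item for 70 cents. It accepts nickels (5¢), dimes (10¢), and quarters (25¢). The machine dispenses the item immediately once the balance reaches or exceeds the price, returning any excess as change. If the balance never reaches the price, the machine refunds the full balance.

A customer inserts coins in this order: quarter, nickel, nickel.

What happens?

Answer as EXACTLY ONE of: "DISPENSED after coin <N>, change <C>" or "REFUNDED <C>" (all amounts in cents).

Price: 70¢
Coin 1 (quarter, 25¢): balance = 25¢
Coin 2 (nickel, 5¢): balance = 30¢
Coin 3 (nickel, 5¢): balance = 35¢
All coins inserted, balance 35¢ < price 70¢ → REFUND 35¢

Answer: REFUNDED 35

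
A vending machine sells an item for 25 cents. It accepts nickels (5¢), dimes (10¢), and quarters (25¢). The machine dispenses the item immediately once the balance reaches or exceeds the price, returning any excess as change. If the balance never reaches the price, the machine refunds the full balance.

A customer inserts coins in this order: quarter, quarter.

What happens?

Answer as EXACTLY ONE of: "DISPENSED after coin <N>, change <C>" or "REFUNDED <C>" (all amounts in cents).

Price: 25¢
Coin 1 (quarter, 25¢): balance = 25¢
  → balance >= price → DISPENSE, change = 25 - 25 = 0¢

Answer: DISPENSED after coin 1, change 0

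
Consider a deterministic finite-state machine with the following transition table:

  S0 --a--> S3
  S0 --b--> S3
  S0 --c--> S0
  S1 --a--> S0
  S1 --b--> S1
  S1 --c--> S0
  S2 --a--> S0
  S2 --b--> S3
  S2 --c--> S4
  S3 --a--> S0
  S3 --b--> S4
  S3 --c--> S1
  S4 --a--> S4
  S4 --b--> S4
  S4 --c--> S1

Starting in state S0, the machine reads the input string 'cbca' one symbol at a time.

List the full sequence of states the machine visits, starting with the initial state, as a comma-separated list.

Answer: S0, S0, S3, S1, S0

Derivation:
Start: S0
  read 'c': S0 --c--> S0
  read 'b': S0 --b--> S3
  read 'c': S3 --c--> S1
  read 'a': S1 --a--> S0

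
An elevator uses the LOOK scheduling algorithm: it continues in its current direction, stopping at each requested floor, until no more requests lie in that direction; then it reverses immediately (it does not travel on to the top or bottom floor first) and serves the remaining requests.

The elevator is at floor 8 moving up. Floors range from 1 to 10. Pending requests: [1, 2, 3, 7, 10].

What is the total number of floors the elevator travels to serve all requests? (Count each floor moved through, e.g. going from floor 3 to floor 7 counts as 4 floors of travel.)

Answer: 11

Derivation:
Start at floor 8 moving up, LOOK stop order: [10, 7, 3, 2, 1]
  8 → 10: |10-8| = 2, total = 2
  10 → 7: |7-10| = 3, total = 5
  7 → 3: |3-7| = 4, total = 9
  3 → 2: |2-3| = 1, total = 10
  2 → 1: |1-2| = 1, total = 11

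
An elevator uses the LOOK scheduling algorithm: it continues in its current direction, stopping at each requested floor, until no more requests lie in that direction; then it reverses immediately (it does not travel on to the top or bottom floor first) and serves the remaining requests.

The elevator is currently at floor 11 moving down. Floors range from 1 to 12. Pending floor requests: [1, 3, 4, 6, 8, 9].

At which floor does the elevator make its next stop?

Answer: 9

Derivation:
Current floor: 11, direction: down
Requests above: []
Requests below: [1, 3, 4, 6, 8, 9]
Moving down and requests lie below → nearest below is max([1, 3, 4, 6, 8, 9]) = 9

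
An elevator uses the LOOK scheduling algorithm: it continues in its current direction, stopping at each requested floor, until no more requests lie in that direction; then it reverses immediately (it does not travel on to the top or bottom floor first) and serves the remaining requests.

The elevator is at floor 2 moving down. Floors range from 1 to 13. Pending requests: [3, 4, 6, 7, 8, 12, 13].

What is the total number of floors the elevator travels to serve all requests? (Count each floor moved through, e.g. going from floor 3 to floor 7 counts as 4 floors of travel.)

Answer: 11

Derivation:
Start at floor 2 moving down, LOOK stop order: [3, 4, 6, 7, 8, 12, 13]
  2 → 3: |3-2| = 1, total = 1
  3 → 4: |4-3| = 1, total = 2
  4 → 6: |6-4| = 2, total = 4
  6 → 7: |7-6| = 1, total = 5
  7 → 8: |8-7| = 1, total = 6
  8 → 12: |12-8| = 4, total = 10
  12 → 13: |13-12| = 1, total = 11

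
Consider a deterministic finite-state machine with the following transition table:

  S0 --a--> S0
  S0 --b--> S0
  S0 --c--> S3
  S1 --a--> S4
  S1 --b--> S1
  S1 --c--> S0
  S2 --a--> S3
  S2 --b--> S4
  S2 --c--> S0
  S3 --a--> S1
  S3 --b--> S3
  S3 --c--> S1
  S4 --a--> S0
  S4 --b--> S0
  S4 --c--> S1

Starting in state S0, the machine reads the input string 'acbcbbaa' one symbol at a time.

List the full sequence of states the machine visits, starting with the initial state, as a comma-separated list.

Start: S0
  read 'a': S0 --a--> S0
  read 'c': S0 --c--> S3
  read 'b': S3 --b--> S3
  read 'c': S3 --c--> S1
  read 'b': S1 --b--> S1
  read 'b': S1 --b--> S1
  read 'a': S1 --a--> S4
  read 'a': S4 --a--> S0

Answer: S0, S0, S3, S3, S1, S1, S1, S4, S0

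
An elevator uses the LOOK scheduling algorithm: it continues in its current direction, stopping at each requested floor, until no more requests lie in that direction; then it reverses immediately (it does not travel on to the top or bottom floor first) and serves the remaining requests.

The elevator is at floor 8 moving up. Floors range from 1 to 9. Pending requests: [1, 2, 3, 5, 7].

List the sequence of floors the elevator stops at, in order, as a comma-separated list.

Current: 8, moving UP
Serve above first (ascending): []
Then reverse, serve below (descending): [7, 5, 3, 2, 1]

Answer: 7, 5, 3, 2, 1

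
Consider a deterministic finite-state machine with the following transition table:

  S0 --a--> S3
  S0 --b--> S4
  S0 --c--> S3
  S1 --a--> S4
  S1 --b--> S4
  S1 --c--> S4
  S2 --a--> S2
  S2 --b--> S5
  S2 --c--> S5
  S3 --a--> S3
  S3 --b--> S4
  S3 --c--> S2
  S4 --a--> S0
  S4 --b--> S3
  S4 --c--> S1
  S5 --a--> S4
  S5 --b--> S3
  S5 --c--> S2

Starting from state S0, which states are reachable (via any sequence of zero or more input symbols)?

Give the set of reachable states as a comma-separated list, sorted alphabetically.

BFS from S0:
  visit S0: S0--a-->S3 (new), S0--b-->S4 (new), S0--c-->S3 (seen)
  visit S3: S3--a-->S3 (seen), S3--b-->S4 (seen), S3--c-->S2 (new)
  visit S4: S4--a-->S0 (seen), S4--b-->S3 (seen), S4--c-->S1 (new)
  visit S2: S2--a-->S2 (seen), S2--b-->S5 (new), S2--c-->S5 (seen)
  visit S1: S1--a-->S4 (seen), S1--b-->S4 (seen), S1--c-->S4 (seen)
  visit S5: S5--a-->S4 (seen), S5--b-->S3 (seen), S5--c-->S2 (seen)

Answer: S0, S1, S2, S3, S4, S5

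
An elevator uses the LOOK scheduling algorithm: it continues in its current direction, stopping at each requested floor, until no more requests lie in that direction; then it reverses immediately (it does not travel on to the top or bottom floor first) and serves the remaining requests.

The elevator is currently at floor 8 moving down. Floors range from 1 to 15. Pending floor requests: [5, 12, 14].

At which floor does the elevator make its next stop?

Current floor: 8, direction: down
Requests above: [12, 14]
Requests below: [5]
Moving down and requests lie below → nearest below is max([5]) = 5

Answer: 5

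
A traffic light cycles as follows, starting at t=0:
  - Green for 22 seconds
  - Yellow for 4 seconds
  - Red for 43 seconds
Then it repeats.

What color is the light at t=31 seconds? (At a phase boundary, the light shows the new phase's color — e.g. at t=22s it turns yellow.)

Answer: red

Derivation:
Cycle length = 22 + 4 + 43 = 69s
t = 31, phase_t = 31 mod 69 = 31
31 >= 26 → RED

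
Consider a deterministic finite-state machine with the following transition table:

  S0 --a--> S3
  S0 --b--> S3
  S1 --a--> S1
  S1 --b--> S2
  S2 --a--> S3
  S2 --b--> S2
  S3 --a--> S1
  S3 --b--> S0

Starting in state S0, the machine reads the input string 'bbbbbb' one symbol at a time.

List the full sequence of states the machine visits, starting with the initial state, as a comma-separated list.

Answer: S0, S3, S0, S3, S0, S3, S0

Derivation:
Start: S0
  read 'b': S0 --b--> S3
  read 'b': S3 --b--> S0
  read 'b': S0 --b--> S3
  read 'b': S3 --b--> S0
  read 'b': S0 --b--> S3
  read 'b': S3 --b--> S0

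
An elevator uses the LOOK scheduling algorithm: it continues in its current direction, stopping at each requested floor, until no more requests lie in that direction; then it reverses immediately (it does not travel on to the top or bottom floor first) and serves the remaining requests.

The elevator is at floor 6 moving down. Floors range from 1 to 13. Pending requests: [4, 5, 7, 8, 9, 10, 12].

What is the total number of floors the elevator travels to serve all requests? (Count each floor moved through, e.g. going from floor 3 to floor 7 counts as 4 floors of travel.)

Answer: 10

Derivation:
Start at floor 6 moving down, LOOK stop order: [5, 4, 7, 8, 9, 10, 12]
  6 → 5: |5-6| = 1, total = 1
  5 → 4: |4-5| = 1, total = 2
  4 → 7: |7-4| = 3, total = 5
  7 → 8: |8-7| = 1, total = 6
  8 → 9: |9-8| = 1, total = 7
  9 → 10: |10-9| = 1, total = 8
  10 → 12: |12-10| = 2, total = 10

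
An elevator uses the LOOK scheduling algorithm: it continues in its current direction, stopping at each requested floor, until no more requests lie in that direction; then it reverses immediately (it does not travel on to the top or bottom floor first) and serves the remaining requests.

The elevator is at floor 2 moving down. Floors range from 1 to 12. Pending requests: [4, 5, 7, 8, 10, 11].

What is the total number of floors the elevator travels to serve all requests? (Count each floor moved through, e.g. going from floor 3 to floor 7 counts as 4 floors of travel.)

Start at floor 2 moving down, LOOK stop order: [4, 5, 7, 8, 10, 11]
  2 → 4: |4-2| = 2, total = 2
  4 → 5: |5-4| = 1, total = 3
  5 → 7: |7-5| = 2, total = 5
  7 → 8: |8-7| = 1, total = 6
  8 → 10: |10-8| = 2, total = 8
  10 → 11: |11-10| = 1, total = 9

Answer: 9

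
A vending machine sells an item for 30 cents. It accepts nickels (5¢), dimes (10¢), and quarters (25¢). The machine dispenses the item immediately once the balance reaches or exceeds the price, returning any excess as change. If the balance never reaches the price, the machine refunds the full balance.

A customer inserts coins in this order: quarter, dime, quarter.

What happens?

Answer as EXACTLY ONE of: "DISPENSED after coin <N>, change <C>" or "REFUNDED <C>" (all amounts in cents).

Answer: DISPENSED after coin 2, change 5

Derivation:
Price: 30¢
Coin 1 (quarter, 25¢): balance = 25¢
Coin 2 (dime, 10¢): balance = 35¢
  → balance >= price → DISPENSE, change = 35 - 30 = 5¢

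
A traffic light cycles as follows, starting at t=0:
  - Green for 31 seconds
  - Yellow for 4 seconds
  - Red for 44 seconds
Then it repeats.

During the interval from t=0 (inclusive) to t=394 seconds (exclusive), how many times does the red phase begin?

Cycle = 31+4+44 = 79s
red phase starts at t = k*79 + 35 for k=0,1,2,...
Need k*79+35 < 394 → k < 4.544
k ∈ {0, ..., 4} → 5 starts

Answer: 5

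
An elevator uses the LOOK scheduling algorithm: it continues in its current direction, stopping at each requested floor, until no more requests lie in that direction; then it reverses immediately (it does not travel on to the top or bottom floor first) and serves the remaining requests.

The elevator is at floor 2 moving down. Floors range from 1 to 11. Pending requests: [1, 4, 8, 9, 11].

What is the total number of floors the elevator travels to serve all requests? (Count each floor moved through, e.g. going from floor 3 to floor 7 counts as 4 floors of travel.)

Answer: 11

Derivation:
Start at floor 2 moving down, LOOK stop order: [1, 4, 8, 9, 11]
  2 → 1: |1-2| = 1, total = 1
  1 → 4: |4-1| = 3, total = 4
  4 → 8: |8-4| = 4, total = 8
  8 → 9: |9-8| = 1, total = 9
  9 → 11: |11-9| = 2, total = 11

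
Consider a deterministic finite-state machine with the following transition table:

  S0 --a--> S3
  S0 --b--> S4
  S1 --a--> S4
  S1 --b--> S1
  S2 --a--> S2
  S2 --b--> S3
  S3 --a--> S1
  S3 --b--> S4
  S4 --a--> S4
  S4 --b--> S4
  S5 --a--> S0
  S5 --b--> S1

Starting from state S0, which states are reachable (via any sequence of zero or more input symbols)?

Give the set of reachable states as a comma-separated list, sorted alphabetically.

Answer: S0, S1, S3, S4

Derivation:
BFS from S0:
  visit S0: S0--a-->S3 (new), S0--b-->S4 (new)
  visit S3: S3--a-->S1 (new), S3--b-->S4 (seen)
  visit S4: S4--a-->S4 (seen), S4--b-->S4 (seen)
  visit S1: S1--a-->S4 (seen), S1--b-->S1 (seen)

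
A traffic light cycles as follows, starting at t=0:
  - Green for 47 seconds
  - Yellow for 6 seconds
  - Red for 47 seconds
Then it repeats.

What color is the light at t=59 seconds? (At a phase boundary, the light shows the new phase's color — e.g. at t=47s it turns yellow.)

Answer: red

Derivation:
Cycle length = 47 + 6 + 47 = 100s
t = 59, phase_t = 59 mod 100 = 59
59 >= 53 → RED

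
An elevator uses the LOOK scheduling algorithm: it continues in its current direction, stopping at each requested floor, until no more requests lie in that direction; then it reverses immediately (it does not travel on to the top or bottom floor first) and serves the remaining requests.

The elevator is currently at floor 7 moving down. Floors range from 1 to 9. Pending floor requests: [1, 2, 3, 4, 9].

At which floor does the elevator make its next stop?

Answer: 4

Derivation:
Current floor: 7, direction: down
Requests above: [9]
Requests below: [1, 2, 3, 4]
Moving down and requests lie below → nearest below is max([1, 2, 3, 4]) = 4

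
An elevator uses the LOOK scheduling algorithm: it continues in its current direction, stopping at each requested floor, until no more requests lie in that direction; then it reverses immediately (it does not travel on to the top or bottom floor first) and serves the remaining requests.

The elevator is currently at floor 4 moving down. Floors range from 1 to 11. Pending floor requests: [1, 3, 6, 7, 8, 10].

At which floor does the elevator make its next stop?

Current floor: 4, direction: down
Requests above: [6, 7, 8, 10]
Requests below: [1, 3]
Moving down and requests lie below → nearest below is max([1, 3]) = 3

Answer: 3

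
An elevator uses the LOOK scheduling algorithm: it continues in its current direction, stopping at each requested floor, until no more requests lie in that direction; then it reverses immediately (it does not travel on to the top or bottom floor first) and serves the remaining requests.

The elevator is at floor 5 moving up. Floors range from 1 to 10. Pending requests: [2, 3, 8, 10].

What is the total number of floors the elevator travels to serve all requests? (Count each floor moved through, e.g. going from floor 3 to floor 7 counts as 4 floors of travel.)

Answer: 13

Derivation:
Start at floor 5 moving up, LOOK stop order: [8, 10, 3, 2]
  5 → 8: |8-5| = 3, total = 3
  8 → 10: |10-8| = 2, total = 5
  10 → 3: |3-10| = 7, total = 12
  3 → 2: |2-3| = 1, total = 13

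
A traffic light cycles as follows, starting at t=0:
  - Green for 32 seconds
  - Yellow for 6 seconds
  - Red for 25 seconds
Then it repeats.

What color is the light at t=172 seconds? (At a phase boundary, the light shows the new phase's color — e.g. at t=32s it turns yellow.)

Answer: red

Derivation:
Cycle length = 32 + 6 + 25 = 63s
t = 172, phase_t = 172 mod 63 = 46
46 >= 38 → RED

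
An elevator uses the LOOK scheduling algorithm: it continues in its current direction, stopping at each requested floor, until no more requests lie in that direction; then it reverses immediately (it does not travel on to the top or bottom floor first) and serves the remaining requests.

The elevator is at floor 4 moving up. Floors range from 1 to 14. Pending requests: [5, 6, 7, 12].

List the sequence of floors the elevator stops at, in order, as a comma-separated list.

Answer: 5, 6, 7, 12

Derivation:
Current: 4, moving UP
Serve above first (ascending): [5, 6, 7, 12]
Then reverse, serve below (descending): []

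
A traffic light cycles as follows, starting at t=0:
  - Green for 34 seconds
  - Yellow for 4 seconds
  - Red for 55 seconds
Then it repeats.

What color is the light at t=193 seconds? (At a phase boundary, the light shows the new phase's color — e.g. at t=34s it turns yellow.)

Answer: green

Derivation:
Cycle length = 34 + 4 + 55 = 93s
t = 193, phase_t = 193 mod 93 = 7
7 < 34 (green end) → GREEN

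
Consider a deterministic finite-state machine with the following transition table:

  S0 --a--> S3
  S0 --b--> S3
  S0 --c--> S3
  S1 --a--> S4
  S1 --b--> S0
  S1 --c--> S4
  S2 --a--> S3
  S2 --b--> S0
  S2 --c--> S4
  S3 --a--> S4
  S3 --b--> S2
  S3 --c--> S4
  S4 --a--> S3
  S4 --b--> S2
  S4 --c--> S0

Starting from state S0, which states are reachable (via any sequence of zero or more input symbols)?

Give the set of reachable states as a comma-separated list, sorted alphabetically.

BFS from S0:
  visit S0: S0--a-->S3 (new), S0--b-->S3 (seen), S0--c-->S3 (seen)
  visit S3: S3--a-->S4 (new), S3--b-->S2 (new), S3--c-->S4 (seen)
  visit S4: S4--a-->S3 (seen), S4--b-->S2 (seen), S4--c-->S0 (seen)
  visit S2: S2--a-->S3 (seen), S2--b-->S0 (seen), S2--c-->S4 (seen)

Answer: S0, S2, S3, S4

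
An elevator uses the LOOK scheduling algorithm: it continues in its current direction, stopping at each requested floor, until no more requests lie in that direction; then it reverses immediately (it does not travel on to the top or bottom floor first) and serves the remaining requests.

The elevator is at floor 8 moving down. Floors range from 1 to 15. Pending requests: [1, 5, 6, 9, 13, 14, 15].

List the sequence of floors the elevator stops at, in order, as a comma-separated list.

Current: 8, moving DOWN
Serve below first (descending): [6, 5, 1]
Then reverse, serve above (ascending): [9, 13, 14, 15]

Answer: 6, 5, 1, 9, 13, 14, 15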